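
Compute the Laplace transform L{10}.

L{10} = 10 · L{1} = 10/s

Final answer: 10/s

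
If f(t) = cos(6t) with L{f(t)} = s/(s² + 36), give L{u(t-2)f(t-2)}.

Time shift theorem: L{u(t-a)f(t-a)} = e^(-as)F(s). Here a=2, F(s) = s/(s² + 36), so L{u(t-2)f(t-2)} = e^(-2s)·s/(s² + 36)

Final answer: e^(-2s)·s/(s² + 36)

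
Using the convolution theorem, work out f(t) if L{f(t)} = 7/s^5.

7/s^5 = (7/s)·(1/s^4) = L{7}·L{t^3/6}. By convolution, f(t) = 7*t^3/6 = ∫₀ᵗ 7·τ^3/6 dτ = 7·t^4/24

Final answer: 7·t^4/24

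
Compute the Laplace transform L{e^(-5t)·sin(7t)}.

L{e^(at)·sin(ωt)} = ω/((s-a)² + ω²), so L{e^(-5t)·sin(7t)} = 7/((s+5)² + 49)

Final answer: 7/((s+5)² + 49)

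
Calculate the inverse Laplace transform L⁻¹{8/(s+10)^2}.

L⁻¹{n!/(s-a)^(n+1)} = t^n·e^(at) with n=1, a=-10. So L⁻¹{1/(s+10)^2} = t·e^(-10t), and L⁻¹{8/(s+10)^2} = (8/1)·t·e^(-10t) = 8·t·e^(-10t)

Final answer: 8·t·e^(-10t)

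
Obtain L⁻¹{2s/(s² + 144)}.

This is the form c·s/(s² + a²) with a = 12, c = 2. L⁻¹ = 2·cos(12t)

Final answer: 2·cos(12t)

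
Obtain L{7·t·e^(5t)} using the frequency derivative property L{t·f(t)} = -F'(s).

L{e^(5t)} = 1/(s-5). By frequency derivative: L{t·e^(5t)} = -d/ds[1/(s-5)] = -(-1)/(s-5)² = 1/(s-5)². Then L{7·t·e^(5t)} = 7·1/(s-5)² = 7/(s-5)²

Final answer: 7/(s-5)²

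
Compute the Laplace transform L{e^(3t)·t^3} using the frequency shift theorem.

L{e^(at)·t^n} = n!/(s-a)^(n+1), so L{e^(3t)·t^3} = 6/(s-3)^4

Final answer: 6/(s-3)^4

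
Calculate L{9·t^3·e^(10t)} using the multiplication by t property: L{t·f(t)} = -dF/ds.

Using L{t^n·e^(at)} = n!/(s-a)^(n+1), L{t^3·e^(10t)} = 6/(s-10)^4, so L{9·t^3·e^(10t)} = 9·6/(s-10)^4 = 54/(s-10)^4

Final answer: 54/(s-10)^4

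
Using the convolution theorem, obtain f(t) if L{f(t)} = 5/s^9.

5/s^9 = (5/s)·(1/s^8) = L{5}·L{t^7/5040}. By convolution, f(t) = 5*t^7/5040 = ∫₀ᵗ 5·τ^7/5040 dτ = 5·t^8/40320

Final answer: 5·t^8/40320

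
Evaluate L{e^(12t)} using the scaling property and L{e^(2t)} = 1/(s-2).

Using L{f(at)} = (1/a)F(s/a) with a=6 and f(t) = e^(2t): L{e^(12t)} = (1/6) · 1/((s/6)-2) = (1/6) · 6/(s-12) = 1/(s-12)

Final answer: 1/(s-12)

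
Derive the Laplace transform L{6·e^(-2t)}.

L{e^(at)} = 1/(s-a), so L{e^(-2t)} = 1/(s+2). Then L{6·e^(-2t)} = 6/(s+2)

Final answer: 6/(s+2)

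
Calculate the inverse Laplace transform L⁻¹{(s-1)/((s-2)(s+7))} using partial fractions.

Using partial fractions, f(t) = (e^(2t) + 8e^(-7t))/9

Final answer: (e^(2t) + 8e^(-7t))/9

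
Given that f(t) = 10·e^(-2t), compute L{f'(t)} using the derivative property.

f(0) = 10, F(s) = 10/(s+2). L{f'(t)} = s·F(s) - f(0) = 10s/(s+2) - 10 = (10s - 10(s+2))/(s+2) = -20/(s+2)

Final answer: -20/(s+2)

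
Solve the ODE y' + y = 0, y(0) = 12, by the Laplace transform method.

L{y'} + L{y} = 0. sY - 12 + Y = 0. Y(s+1) = 12. Y = 12/(s+1)

Final answer: y(t) = 12e^(-t)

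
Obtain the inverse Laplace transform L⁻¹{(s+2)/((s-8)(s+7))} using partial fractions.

Using partial fractions, f(t) = (10e^(8t) + 5e^(-7t))/15

Final answer: (10e^(8t) + 5e^(-7t))/15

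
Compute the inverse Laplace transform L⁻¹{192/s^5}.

L⁻¹{n!/s^(n+1)} = t^n with n=4. So L⁻¹{24/s^5} = t^4, and L⁻¹{192/s^5} = (192/24)·t^4 = 8·t^4

Final answer: 8·t^4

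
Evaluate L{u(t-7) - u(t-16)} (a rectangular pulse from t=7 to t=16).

L{u(t-a)} = e^(-as)/s. L{u(t-7) - u(t-16)} = (e^(-7s) - e^(-16s))/s

Final answer: (e^(-7s) - e^(-16s))/s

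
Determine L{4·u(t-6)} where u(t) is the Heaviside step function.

L{u(t-a)} = e^(-as)/s. Here a=6, so L{u(t-6)} = e^(-6s)/s, and L{4·u(t-6)} = 4·e^(-6s)/s

Final answer: 4·e^(-6s)/s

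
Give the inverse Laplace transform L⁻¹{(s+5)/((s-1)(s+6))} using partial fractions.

Using partial fractions, f(t) = (6e^t + e^(-6t))/7

Final answer: (6e^t + e^(-6t))/7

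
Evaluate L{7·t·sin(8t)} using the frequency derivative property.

L{sin(8t)} = 8/(s² + 64). By L{t·f(t)} = -F'(s): -d/ds[8/(s² + 64)] = -(8)·(-2s)/(s² + 64)² = 16s/(s² + 64)². Then L{7·t·sin(8t)} = 7·16s/(s² + 64)² = 112s/(s² + 64)²

Final answer: 112s/(s² + 64)²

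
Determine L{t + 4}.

L{t + 4} = L{t} + 4·L{1} = 1/s² + 4/s

Final answer: 1/s² + 4/s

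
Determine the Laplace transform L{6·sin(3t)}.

L{sin(ωt)} = ω/(s² + ω²), so L{sin(3t)} = 3/(s² + 9). Then L{6·sin(3t)} = 6·3/(s² + 9) = 18/(s² + 9)

Final answer: 18/(s² + 9)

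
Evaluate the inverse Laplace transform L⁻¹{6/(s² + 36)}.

L⁻¹{6/(s² + 36)} = sin(6t)

Final answer: sin(6t)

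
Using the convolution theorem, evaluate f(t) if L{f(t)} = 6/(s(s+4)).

6/(s(s+4)) = (6/s)·(1/(s+4)) = L{6}·L{e^(-4t)}. By convolution, f(t) = 6*e^(-4t) = ∫₀ᵗ 6·e^(-4τ) dτ = 6·(1 - e^(-4t))/4

Final answer: 6·(1 - e^(-4t))/4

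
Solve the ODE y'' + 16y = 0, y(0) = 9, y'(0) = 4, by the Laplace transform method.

L{y''} + 16L{y} = 0. s²Y - 9s - 4 + 16Y = 0. Y(s² + 16) = 9s + 4. Y = (9s + 4)/(s² + 16). Inverting: y(t) = 9cos(4t) + sin(4t)

Final answer: y(t) = 9cos(4t) + sin(4t)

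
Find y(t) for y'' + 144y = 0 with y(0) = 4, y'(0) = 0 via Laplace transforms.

L{y''} + 144L{y} = 0. s²Y - 4s - 0 + 144Y = 0. Y(s² + 144) = 4s. Y = (4s)/(s² + 144). Inverting: y(t) = 4cos(12t)

Final answer: y(t) = 4cos(12t)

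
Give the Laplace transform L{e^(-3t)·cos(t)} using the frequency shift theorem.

Frequency shift: L{e^(at)f(t)} = F(s-a). L{e^(-3t)·cos(t)} = (s+3)/((s+3)² + 1)

Final answer: (s+3)/((s+3)² + 1)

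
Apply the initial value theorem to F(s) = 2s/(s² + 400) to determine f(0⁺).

f(0⁺) = lim_{s→∞} s·2s/(s² + 400) = lim_{s→∞} 2s²/(s² + 400) = 2

Final answer: 2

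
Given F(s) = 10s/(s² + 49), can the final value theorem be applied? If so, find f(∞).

The final value theorem requires all poles of sF(s) in the left half-plane. sF(s) = 10s²/(s² + 49) has poles at s = ±7i (imaginary axis). Theorem does NOT apply (oscillatory system).

Final answer: Not applicable (oscillatory)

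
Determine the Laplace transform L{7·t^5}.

L{t^n} = n!/s^(n+1), so L{t^5} = 120/s^6. Then L{7·t^5} = 7·120/s^6 = 840/s^6

Final answer: 840/s^6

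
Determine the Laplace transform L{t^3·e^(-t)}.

L{t^n·e^(at)} = n!/(s-a)^(n+1), so L{t^3·e^(-t)} = 6/(s+1)^4

Final answer: 6/(s+1)^4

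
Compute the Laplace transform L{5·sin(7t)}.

L{sin(ωt)} = ω/(s² + ω²), so L{sin(7t)} = 7/(s² + 49). Then L{5·sin(7t)} = 5·7/(s² + 49) = 35/(s² + 49)

Final answer: 35/(s² + 49)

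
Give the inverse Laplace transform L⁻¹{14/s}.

L⁻¹{c/s} = c, so L⁻¹{14/s} = 14

Final answer: 14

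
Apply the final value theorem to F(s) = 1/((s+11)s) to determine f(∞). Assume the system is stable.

f(∞) = lim_{s→0} sF(s) = lim_{s→0} 1/(s+11) = 1/11

Final answer: 1/11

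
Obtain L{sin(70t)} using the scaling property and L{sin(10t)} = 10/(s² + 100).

Using L{f(at)} = (1/a)F(s/a) with a=7: L{sin(70t)} = (1/7) · 10/((s/7)² + 100) = (1/7) · 10·49/(s² + 4900) = 70/(s² + 4900)

Final answer: 70/(s² + 4900)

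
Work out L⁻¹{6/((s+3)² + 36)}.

Form: b/((s-a)² + b²) → e^(at)sin(bt). With a=-3, b=6

Final answer: e^(-3t)·sin(6t)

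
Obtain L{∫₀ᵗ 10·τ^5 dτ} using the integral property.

L{∫₀ᵗ f(τ)dτ} = F(s)/s with f(t) = 10t^5. F(s) = 1200/s^6, so L{∫₀ᵗ 10·τ^5 dτ} = (1200/s^6)/s = 1200/s^7. (Check: ∫₀ᵗ 10·τ^5 dτ = 10t^6/6.)

Final answer: 1200/s^7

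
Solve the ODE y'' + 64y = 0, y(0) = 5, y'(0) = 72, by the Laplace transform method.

L{y''} + 64L{y} = 0. s²Y - 5s - 72 + 64Y = 0. Y(s² + 64) = 5s + 72. Y = (5s + 72)/(s² + 64). Inverting: y(t) = 5cos(8t) + 9sin(8t)

Final answer: y(t) = 5cos(8t) + 9sin(8t)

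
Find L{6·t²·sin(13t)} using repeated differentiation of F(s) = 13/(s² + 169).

F(s) = 13/(s² + 169). F'(s) = -26s/(s² + 169)². F''(s) = -26(169 - 3s²)/(s² + 169)³ = (78s² - 4394)/(s² + 169)³. So L{t²·sin(13t)} = (-1)² F''(s) = (78s² - 4394)/(s² + 169)³. Then L{6·t²·sin(13t)} = 6·(78s² - 4394)/(s² + 169)³ = (468s² - 26364)/(s² + 169)³

Final answer: (468s² - 26364)/(s² + 169)³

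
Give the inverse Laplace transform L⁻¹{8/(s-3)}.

L⁻¹{1/(s-a)} = e^(at), so L⁻¹{1/(s-3)} = e^(3t), and L⁻¹{8/(s-3)} = 8·e^(3t)

Final answer: 8·e^(3t)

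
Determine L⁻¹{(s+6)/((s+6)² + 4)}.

Using frequency shift: L⁻¹{(s-a)/((s-a)² + b²)} = e^(at)cos(bt). Here a=-6, b=2

Final answer: e^(-6t)·cos(2t)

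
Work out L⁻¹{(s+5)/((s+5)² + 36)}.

Using frequency shift: L⁻¹{(s-a)/((s-a)² + b²)} = e^(at)cos(bt). Here a=-5, b=6

Final answer: e^(-5t)·cos(6t)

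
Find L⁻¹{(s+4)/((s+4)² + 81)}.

Using frequency shift: L⁻¹{(s-a)/((s-a)² + b²)} = e^(at)cos(bt). Here a=-4, b=9

Final answer: e^(-4t)·cos(9t)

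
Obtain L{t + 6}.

L{t + 6} = L{t} + 6·L{1} = 1/s² + 6/s

Final answer: 1/s² + 6/s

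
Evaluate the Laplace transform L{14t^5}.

L{14t^5} = 14 · L{t^5} = 14 · 120/s^6 = 1680/s^6

Final answer: 1680/s^6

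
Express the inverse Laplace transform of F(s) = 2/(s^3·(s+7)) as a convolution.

2/(s^3·(s+7)) = (2/s^3)·(1/(s+7)) = L{t^2}·L{e^(-7t)}. So f(t) = t^2*e^(-7t) = ∫₀ᵗ τ^2·e^(-7(t-τ)) dτ

Final answer: ∫₀ᵗ τ^2·e^(-7(t-τ)) dτ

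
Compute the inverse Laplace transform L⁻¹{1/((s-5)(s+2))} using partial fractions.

Decompose: A/(s-5) + B/(s+2). A = 1/7, B = -1/7. f(t) = (e^(5t) - e^(-2t))/7

Final answer: (e^(5t) - e^(-2t))/7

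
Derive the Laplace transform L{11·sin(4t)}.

L{sin(ωt)} = ω/(s² + ω²), so L{sin(4t)} = 4/(s² + 16). Then L{11·sin(4t)} = 11·4/(s² + 16) = 44/(s² + 16)

Final answer: 44/(s² + 16)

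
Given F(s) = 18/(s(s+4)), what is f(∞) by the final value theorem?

f(∞) = lim_{s→0} s·18/(s(s+4)) = lim_{s→0} 18/(s+4) = 18/4 = 9/2

Final answer: 9/2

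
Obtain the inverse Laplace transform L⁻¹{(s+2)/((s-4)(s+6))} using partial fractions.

Using partial fractions, f(t) = (6e^(4t) + 4e^(-6t))/10

Final answer: (6e^(4t) + 4e^(-6t))/10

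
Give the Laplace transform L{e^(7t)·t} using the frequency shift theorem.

L{e^(at)·t^n} = n!/(s-a)^(n+1), so L{e^(7t)·t} = 1/(s-7)^2

Final answer: 1/(s-7)^2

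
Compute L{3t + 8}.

L{3t + 8} = 3·L{t} + 8·L{1} = 3/s² + 8/s

Final answer: 3/s² + 8/s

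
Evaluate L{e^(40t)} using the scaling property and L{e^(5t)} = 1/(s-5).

Using L{f(at)} = (1/a)F(s/a) with a=8 and f(t) = e^(5t): L{e^(40t)} = (1/8) · 1/((s/8)-5) = (1/8) · 8/(s-40) = 1/(s-40)

Final answer: 1/(s-40)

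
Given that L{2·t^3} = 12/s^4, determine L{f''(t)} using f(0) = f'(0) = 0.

L{f''(t)} = s²F(s) - sf(0) - f'(0) = s²·12/s^4 - 0 - 0 = 12/s^2

Final answer: 12/s^2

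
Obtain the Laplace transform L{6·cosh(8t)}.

L{cosh(ωt)} = s/(s² - ω²), so L{cosh(8t)} = s/(s² - 64). Then L{6·cosh(8t)} = 6·s/(s² - 64) = 6s/(s² - 64)

Final answer: 6s/(s² - 64)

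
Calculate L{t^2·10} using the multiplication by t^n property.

L{10} = 10/s. d^1/ds^1[1/s] = -1/s². d^2/ds^2[1/s] = 2/s^3. So L{t^2} = (-1)^{2}·2/s^3 = 2/s^3. Then L{t^2·10} = 10·2/s^3 = 20/s^3

Final answer: 20/s^3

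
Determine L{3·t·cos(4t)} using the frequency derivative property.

L{cos(4t)} = s/(s² + 16). Derivative: d/ds[s/(s² + 16)] = [(s² + 16) - s·2s]/(s² + 16)² = (16 - s²)/(s² + 16)². So L{t·cos(4t)} = -F'(s) = (s² - 16)/(s² + 16)². Then L{3·t·cos(4t)} = 3·(s² - 16)/(s² + 16)²

Final answer: 3·(s² - 16)/(s² + 16)²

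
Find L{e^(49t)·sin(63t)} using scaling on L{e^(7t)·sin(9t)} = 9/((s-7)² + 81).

Scaling with a=7: L{e^(49t)·sin(63t)} = (1/7) · 9/((s/7-7)² + 81). Simplifying: 63/((s-49)² + 3969)

Final answer: 63/((s-49)² + 3969)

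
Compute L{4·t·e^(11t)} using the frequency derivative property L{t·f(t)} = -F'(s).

L{e^(11t)} = 1/(s-11). By frequency derivative: L{t·e^(11t)} = -d/ds[1/(s-11)] = -(-1)/(s-11)² = 1/(s-11)². Then L{4·t·e^(11t)} = 4·1/(s-11)² = 4/(s-11)²

Final answer: 4/(s-11)²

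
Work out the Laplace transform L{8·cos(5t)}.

L{cos(ωt)} = s/(s² + ω²), so L{cos(5t)} = s/(s² + 25). Then L{8·cos(5t)} = 8·s/(s² + 25) = 8s/(s² + 25)

Final answer: 8s/(s² + 25)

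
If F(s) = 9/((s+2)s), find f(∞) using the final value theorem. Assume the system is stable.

f(∞) = lim_{s→0} sF(s) = lim_{s→0} 9/(s+2) = 9/2

Final answer: 9/2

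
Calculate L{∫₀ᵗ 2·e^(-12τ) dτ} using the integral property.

L{∫₀ᵗ f(τ)dτ} = F(s)/s with F(s) = 2/(s+12), so L{∫₀ᵗ 2·e^(-12τ) dτ} = 2/(s(s+12))

Final answer: 2/(s(s+12))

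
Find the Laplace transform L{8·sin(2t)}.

L{sin(ωt)} = ω/(s² + ω²), so L{sin(2t)} = 2/(s² + 4). Then L{8·sin(2t)} = 8·2/(s² + 4) = 16/(s² + 4)

Final answer: 16/(s² + 4)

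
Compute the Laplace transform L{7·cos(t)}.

L{cos(ωt)} = s/(s² + ω²), so L{cos(t)} = s/(s² + 1). Then L{7·cos(t)} = 7·s/(s² + 1) = 7s/(s² + 1)

Final answer: 7s/(s² + 1)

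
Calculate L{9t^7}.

L{t^n} = n!/s^(n+1). So L{9t^7} = 9·7!/s^8 = 45360/s^8

Final answer: 45360/s^8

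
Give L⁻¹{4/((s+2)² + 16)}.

Form: b/((s-a)² + b²) → e^(at)sin(bt). With a=-2, b=4

Final answer: e^(-2t)·sin(4t)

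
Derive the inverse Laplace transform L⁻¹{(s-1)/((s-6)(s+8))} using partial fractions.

Using partial fractions, f(t) = (5e^(6t) + 9e^(-8t))/14

Final answer: (5e^(6t) + 9e^(-8t))/14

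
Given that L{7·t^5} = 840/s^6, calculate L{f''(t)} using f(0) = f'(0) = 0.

L{f''(t)} = s²F(s) - sf(0) - f'(0) = s²·840/s^6 - 0 - 0 = 840/s^4

Final answer: 840/s^4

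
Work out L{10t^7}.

L{t^n} = n!/s^(n+1). So L{10t^7} = 10·7!/s^8 = 50400/s^8

Final answer: 50400/s^8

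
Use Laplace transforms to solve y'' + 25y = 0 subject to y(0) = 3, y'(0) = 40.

L{y''} + 25L{y} = 0. s²Y - 3s - 40 + 25Y = 0. Y(s² + 25) = 3s + 40. Y = (3s + 40)/(s² + 25). Inverting: y(t) = 3cos(5t) + 8sin(5t)

Final answer: y(t) = 3cos(5t) + 8sin(5t)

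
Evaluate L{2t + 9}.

L{2t + 9} = 2·L{t} + 9·L{1} = 2/s² + 9/s

Final answer: 2/s² + 9/s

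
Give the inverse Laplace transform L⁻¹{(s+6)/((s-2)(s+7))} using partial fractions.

Using partial fractions, f(t) = (8e^(2t) + e^(-7t))/9

Final answer: (8e^(2t) + e^(-7t))/9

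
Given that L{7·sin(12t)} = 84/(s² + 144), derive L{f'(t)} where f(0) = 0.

L{f'(t)} = s·F(s) - f(0) = s·84/(s² + 144) - 0 = 84s/(s² + 144)

Final answer: 84s/(s² + 144)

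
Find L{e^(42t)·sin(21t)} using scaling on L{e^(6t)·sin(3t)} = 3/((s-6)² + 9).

Scaling with a=7: L{e^(42t)·sin(21t)} = (1/7) · 3/((s/7-6)² + 9). Simplifying: 21/((s-42)² + 441)

Final answer: 21/((s-42)² + 441)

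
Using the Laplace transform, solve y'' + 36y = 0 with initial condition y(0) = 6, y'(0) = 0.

L{y''} + 36L{y} = 0. s²Y - 6s - 0 + 36Y = 0. Y(s² + 36) = 6s. Y = (6s)/(s² + 36). Inverting: y(t) = 6cos(6t)

Final answer: y(t) = 6cos(6t)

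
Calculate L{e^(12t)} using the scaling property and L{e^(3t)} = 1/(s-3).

Using L{f(at)} = (1/a)F(s/a) with a=4 and f(t) = e^(3t): L{e^(12t)} = (1/4) · 1/((s/4)-3) = (1/4) · 4/(s-12) = 1/(s-12)

Final answer: 1/(s-12)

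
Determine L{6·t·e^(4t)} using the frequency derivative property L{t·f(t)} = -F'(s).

L{e^(4t)} = 1/(s-4). By frequency derivative: L{t·e^(4t)} = -d/ds[1/(s-4)] = -(-1)/(s-4)² = 1/(s-4)². Then L{6·t·e^(4t)} = 6·1/(s-4)² = 6/(s-4)²

Final answer: 6/(s-4)²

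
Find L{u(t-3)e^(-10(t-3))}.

u(t-a)f(t-a) with f(t)=e^(-10t). L{e^(-10t)} = 1/(s+10). By time shift: e^(-3s)/(s+10)

Final answer: e^(-3s)/(s+10)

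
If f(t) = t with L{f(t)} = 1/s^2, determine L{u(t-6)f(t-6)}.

Time shift theorem: L{u(t-a)f(t-a)} = e^(-as)F(s). Here a=6, F(s) = 1/s^2, so L{u(t-6)f(t-6)} = e^(-6s)·1/s^2

Final answer: e^(-6s)·1/s^2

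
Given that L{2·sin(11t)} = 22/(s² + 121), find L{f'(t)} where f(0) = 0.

L{f'(t)} = s·F(s) - f(0) = s·22/(s² + 121) - 0 = 22s/(s² + 121)

Final answer: 22s/(s² + 121)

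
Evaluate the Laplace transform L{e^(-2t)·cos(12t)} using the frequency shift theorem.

Frequency shift: L{e^(at)f(t)} = F(s-a). L{e^(-2t)·cos(12t)} = (s+2)/((s+2)² + 144)

Final answer: (s+2)/((s+2)² + 144)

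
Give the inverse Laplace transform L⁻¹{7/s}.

L⁻¹{c/s} = c, so L⁻¹{7/s} = 7

Final answer: 7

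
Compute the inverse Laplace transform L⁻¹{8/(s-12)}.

L⁻¹{1/(s-a)} = e^(at), so L⁻¹{1/(s-12)} = e^(12t), and L⁻¹{8/(s-12)} = 8·e^(12t)

Final answer: 8·e^(12t)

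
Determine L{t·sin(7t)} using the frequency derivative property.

L{sin(7t)} = 7/(s² + 49). By L{t·f(t)} = -F'(s): -d/ds[7/(s² + 49)] = -(7)·(-2s)/(s² + 49)² = 14s/(s² + 49)²

Final answer: 14s/(s² + 49)²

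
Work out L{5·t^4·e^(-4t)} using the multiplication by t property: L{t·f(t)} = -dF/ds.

Using L{t^n·e^(at)} = n!/(s-a)^(n+1), L{t^4·e^(-4t)} = 24/(s+4)^5, so L{5·t^4·e^(-4t)} = 5·24/(s+4)^5 = 120/(s+4)^5

Final answer: 120/(s+4)^5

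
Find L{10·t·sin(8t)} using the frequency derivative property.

L{sin(8t)} = 8/(s² + 64). By L{t·f(t)} = -F'(s): -d/ds[8/(s² + 64)] = -(8)·(-2s)/(s² + 64)² = 16s/(s² + 64)². Then L{10·t·sin(8t)} = 10·16s/(s² + 64)² = 160s/(s² + 64)²

Final answer: 160s/(s² + 64)²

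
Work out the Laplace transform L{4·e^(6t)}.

L{e^(at)} = 1/(s-a), so L{e^(6t)} = 1/(s-6). Then L{4·e^(6t)} = 4/(s-6)

Final answer: 4/(s-6)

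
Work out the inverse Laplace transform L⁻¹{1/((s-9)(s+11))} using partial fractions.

Decompose: A/(s-9) + B/(s+11). A = 1/20, B = -1/20. f(t) = (e^(9t) - e^(-11t))/20

Final answer: (e^(9t) - e^(-11t))/20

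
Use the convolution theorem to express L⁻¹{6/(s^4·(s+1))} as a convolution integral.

6/(s^4·(s+1)) = (6/s^4)·(1/(s+1)) = L{t^3}·L{e^(-t)}. So f(t) = t^3*e^(-t) = ∫₀ᵗ τ^3·e^(-(t-τ)) dτ

Final answer: ∫₀ᵗ τ^3·e^(-(t-τ)) dτ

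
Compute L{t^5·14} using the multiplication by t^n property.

L{14} = 14/s. d^1/ds^1[1/s] = -1/s². d^2/ds^2[1/s] = 2/s^3. d^3/ds^3[1/s] = -6/s^4. d^4/ds^4[1/s] = 24/s^5. d^5/ds^5[1/s] = -120/s^6. So L{t^5} = (-1)^{5}·-120/s^6 = 120/s^6. Then L{t^5·14} = 14·120/s^6 = 1680/s^6

Final answer: 1680/s^6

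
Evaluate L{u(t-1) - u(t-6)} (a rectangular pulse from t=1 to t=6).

L{u(t-a)} = e^(-as)/s. L{u(t-1) - u(t-6)} = (e^(-s) - e^(-6s))/s

Final answer: (e^(-s) - e^(-6s))/s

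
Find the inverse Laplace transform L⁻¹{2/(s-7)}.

L⁻¹{1/(s-a)} = e^(at), so L⁻¹{1/(s-7)} = e^(7t), and L⁻¹{2/(s-7)} = 2·e^(7t)

Final answer: 2·e^(7t)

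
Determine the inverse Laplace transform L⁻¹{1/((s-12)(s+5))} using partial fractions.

Decompose: A/(s-12) + B/(s+5). A = 1/17, B = -1/17. f(t) = (e^(12t) - e^(-5t))/17

Final answer: (e^(12t) - e^(-5t))/17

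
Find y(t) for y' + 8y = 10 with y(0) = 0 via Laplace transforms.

sY + 8Y = 10/s. Y = 10/(s(s+8)). Partial fractions: Y = 5/4/s - 5/4/(s+8)

Final answer: y(t) = 5/4(1 - e^(-8t))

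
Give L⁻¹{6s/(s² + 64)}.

This is the form c·s/(s² + a²) with a = 8, c = 6. L⁻¹ = 6·cos(8t)

Final answer: 6·cos(8t)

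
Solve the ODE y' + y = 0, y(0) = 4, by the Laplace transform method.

L{y'} + L{y} = 0. sY - 4 + Y = 0. Y(s+1) = 4. Y = 4/(s+1)

Final answer: y(t) = 4e^(-t)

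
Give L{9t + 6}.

L{9t + 6} = 9·L{t} + 6·L{1} = 9/s² + 6/s

Final answer: 9/s² + 6/s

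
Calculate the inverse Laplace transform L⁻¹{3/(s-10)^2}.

L⁻¹{n!/(s-a)^(n+1)} = t^n·e^(at) with n=1, a=10. So L⁻¹{1/(s-10)^2} = t·e^(10t), and L⁻¹{3/(s-10)^2} = (3/1)·t·e^(10t) = 3·t·e^(10t)

Final answer: 3·t·e^(10t)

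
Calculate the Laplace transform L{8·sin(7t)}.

L{sin(ωt)} = ω/(s² + ω²), so L{sin(7t)} = 7/(s² + 49). Then L{8·sin(7t)} = 8·7/(s² + 49) = 56/(s² + 49)

Final answer: 56/(s² + 49)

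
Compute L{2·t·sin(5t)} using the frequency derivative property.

L{sin(5t)} = 5/(s² + 25). By L{t·f(t)} = -F'(s): -d/ds[5/(s² + 25)] = -(5)·(-2s)/(s² + 25)² = 10s/(s² + 25)². Then L{2·t·sin(5t)} = 2·10s/(s² + 25)² = 20s/(s² + 25)²

Final answer: 20s/(s² + 25)²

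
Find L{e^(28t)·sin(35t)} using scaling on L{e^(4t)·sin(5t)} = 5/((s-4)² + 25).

Scaling with a=7: L{e^(28t)·sin(35t)} = (1/7) · 5/((s/7-4)² + 25). Simplifying: 35/((s-28)² + 1225)

Final answer: 35/((s-28)² + 1225)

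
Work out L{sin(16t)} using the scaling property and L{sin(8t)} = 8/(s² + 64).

Using L{f(at)} = (1/a)F(s/a) with a=2: L{sin(16t)} = (1/2) · 8/((s/2)² + 64) = (1/2) · 8·4/(s² + 256) = 16/(s² + 256)

Final answer: 16/(s² + 256)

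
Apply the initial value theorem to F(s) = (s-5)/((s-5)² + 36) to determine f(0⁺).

f(0⁺) = lim_{s→∞} sF(s) = lim_{s→∞} s(s-5)/((s-5)² + 36) = 1

Final answer: 1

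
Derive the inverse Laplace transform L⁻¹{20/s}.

L⁻¹{c/s} = c, so L⁻¹{20/s} = 20

Final answer: 20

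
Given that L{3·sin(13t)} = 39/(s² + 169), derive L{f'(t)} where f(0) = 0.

L{f'(t)} = s·F(s) - f(0) = s·39/(s² + 169) - 0 = 39s/(s² + 169)

Final answer: 39s/(s² + 169)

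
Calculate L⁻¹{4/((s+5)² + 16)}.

Form: b/((s-a)² + b²) → e^(at)sin(bt). With a=-5, b=4

Final answer: e^(-5t)·sin(4t)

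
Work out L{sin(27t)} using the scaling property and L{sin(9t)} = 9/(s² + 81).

Using L{f(at)} = (1/a)F(s/a) with a=3: L{sin(27t)} = (1/3) · 9/((s/3)² + 81) = (1/3) · 9·9/(s² + 729) = 27/(s² + 729)

Final answer: 27/(s² + 729)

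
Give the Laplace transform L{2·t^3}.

L{t^n} = n!/s^(n+1), so L{t^3} = 6/s^4. Then L{2·t^3} = 2·6/s^4 = 12/s^4

Final answer: 12/s^4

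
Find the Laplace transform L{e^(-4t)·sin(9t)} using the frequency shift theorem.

Frequency shift: L{e^(at)f(t)} = F(s-a). L{e^(-4t)·sin(9t)} = 9/((s+4)² + 81)

Final answer: 9/((s+4)² + 81)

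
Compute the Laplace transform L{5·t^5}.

L{t^n} = n!/s^(n+1), so L{t^5} = 120/s^6. Then L{5·t^5} = 5·120/s^6 = 600/s^6

Final answer: 600/s^6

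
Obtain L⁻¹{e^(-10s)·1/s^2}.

L⁻¹{1/s^2} = t. By the time shift theorem, L⁻¹{e^(-as)F(s)} = u(t-a)f(t-a) with a=10, so L⁻¹{e^(-10s)·1/s^2} = u(t-10)·(t-10)

Final answer: u(t-10)·(t-10)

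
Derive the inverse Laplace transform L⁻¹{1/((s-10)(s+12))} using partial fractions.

Decompose: A/(s-10) + B/(s+12). A = 1/22, B = -1/22. f(t) = (e^(10t) - e^(-12t))/22

Final answer: (e^(10t) - e^(-12t))/22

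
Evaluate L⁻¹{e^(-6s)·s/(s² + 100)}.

L⁻¹{s/(s² + 100)} = cos(10t). By the time shift theorem, L⁻¹{e^(-as)F(s)} = u(t-a)f(t-a) with a=6, so L⁻¹{e^(-6s)·s/(s² + 100)} = u(t-6)·cos(10(t-6))

Final answer: u(t-6)·cos(10(t-6))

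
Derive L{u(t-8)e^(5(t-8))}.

u(t-a)f(t-a) with f(t)=e^(5t). L{e^(5t)} = 1/(s-5). By time shift: e^(-8s)/(s-5)

Final answer: e^(-8s)/(s-5)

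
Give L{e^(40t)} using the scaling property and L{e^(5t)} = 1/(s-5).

Using L{f(at)} = (1/a)F(s/a) with a=8 and f(t) = e^(5t): L{e^(40t)} = (1/8) · 1/((s/8)-5) = (1/8) · 8/(s-40) = 1/(s-40)

Final answer: 1/(s-40)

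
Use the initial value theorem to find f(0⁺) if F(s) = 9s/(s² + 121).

f(0⁺) = lim_{s→∞} s·9s/(s² + 121) = lim_{s→∞} 9s²/(s² + 121) = 9

Final answer: 9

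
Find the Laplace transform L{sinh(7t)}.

L{sinh(ωt)} = ω/(s² - ω²), so L{sinh(7t)} = 7/(s² - 49)

Final answer: 7/(s² - 49)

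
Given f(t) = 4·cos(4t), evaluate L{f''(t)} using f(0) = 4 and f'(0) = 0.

F(s) = 4s/(s² + 16). L{f''(t)} = s²F(s) - sf(0) - f'(0) = 4s³/(s² + 16) - 4s = (4s³ - 4s(s² + 16))/(s² + 16) = -64s/(s² + 16)

Final answer: -64s/(s² + 16)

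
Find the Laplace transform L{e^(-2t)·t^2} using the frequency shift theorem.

L{e^(at)·t^n} = n!/(s-a)^(n+1), so L{e^(-2t)·t^2} = 2/(s+2)^3

Final answer: 2/(s+2)^3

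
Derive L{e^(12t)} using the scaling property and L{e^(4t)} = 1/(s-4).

Using L{f(at)} = (1/a)F(s/a) with a=3 and f(t) = e^(4t): L{e^(12t)} = (1/3) · 1/((s/3)-4) = (1/3) · 3/(s-12) = 1/(s-12)

Final answer: 1/(s-12)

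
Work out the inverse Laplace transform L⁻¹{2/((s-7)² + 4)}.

Using frequency shift, L⁻¹{2/((s-7)² + 4)} = e^(7t)·sin(2t)

Final answer: e^(7t)·sin(2t)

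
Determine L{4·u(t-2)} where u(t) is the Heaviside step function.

L{u(t-a)} = e^(-as)/s. Here a=2, so L{u(t-2)} = e^(-2s)/s, and L{4·u(t-2)} = 4·e^(-2s)/s

Final answer: 4·e^(-2s)/s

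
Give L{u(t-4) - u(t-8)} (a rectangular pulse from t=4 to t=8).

L{u(t-a)} = e^(-as)/s. L{u(t-4) - u(t-8)} = (e^(-4s) - e^(-8s))/s

Final answer: (e^(-4s) - e^(-8s))/s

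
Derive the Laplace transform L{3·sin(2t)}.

L{sin(ωt)} = ω/(s² + ω²), so L{sin(2t)} = 2/(s² + 4). Then L{3·sin(2t)} = 3·2/(s² + 4) = 6/(s² + 4)

Final answer: 6/(s² + 4)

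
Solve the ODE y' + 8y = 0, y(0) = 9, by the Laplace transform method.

L{y'} + 8L{y} = 0. sY - 9 + 8Y = 0. Y(s+8) = 9. Y = 9/(s+8)

Final answer: y(t) = 9e^(-8t)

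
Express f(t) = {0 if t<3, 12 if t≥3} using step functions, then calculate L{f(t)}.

f(t) = 12·u(t-3). L{u(t-3)} = e^(-3s)/s, so L{f(t)} = 12·e^(-3s)/s

Final answer: 12·e^(-3s)/s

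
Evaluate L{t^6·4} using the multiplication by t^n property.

L{4} = 4/s. d^1/ds^1[1/s] = -1/s². d^2/ds^2[1/s] = 2/s^3. d^3/ds^3[1/s] = -6/s^4. d^4/ds^4[1/s] = 24/s^5. d^5/ds^5[1/s] = -120/s^6. d^6/ds^6[1/s] = 720/s^7. So L{t^6} = (-1)^{6}·720/s^7 = 720/s^7. Then L{t^6·4} = 4·720/s^7 = 2880/s^7

Final answer: 2880/s^7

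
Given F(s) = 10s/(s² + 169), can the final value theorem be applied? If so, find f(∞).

The final value theorem requires all poles of sF(s) in the left half-plane. sF(s) = 10s²/(s² + 169) has poles at s = ±13i (imaginary axis). Theorem does NOT apply (oscillatory system).

Final answer: Not applicable (oscillatory)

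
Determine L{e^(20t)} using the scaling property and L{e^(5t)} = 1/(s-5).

Using L{f(at)} = (1/a)F(s/a) with a=4 and f(t) = e^(5t): L{e^(20t)} = (1/4) · 1/((s/4)-5) = (1/4) · 4/(s-20) = 1/(s-20)

Final answer: 1/(s-20)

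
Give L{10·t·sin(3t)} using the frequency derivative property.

L{sin(3t)} = 3/(s² + 9). By L{t·f(t)} = -F'(s): -d/ds[3/(s² + 9)] = -(3)·(-2s)/(s² + 9)² = 6s/(s² + 9)². Then L{10·t·sin(3t)} = 10·6s/(s² + 9)² = 60s/(s² + 9)²

Final answer: 60s/(s² + 9)²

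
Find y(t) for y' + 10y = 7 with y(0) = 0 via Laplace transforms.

sY + 10Y = 7/s. Y = 7/(s(s+10)). Partial fractions: Y = 7/10/s - 7/10/(s+10)

Final answer: y(t) = 7/10(1 - e^(-10t))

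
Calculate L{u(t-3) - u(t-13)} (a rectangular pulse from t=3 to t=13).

L{u(t-a)} = e^(-as)/s. L{u(t-3) - u(t-13)} = (e^(-3s) - e^(-13s))/s

Final answer: (e^(-3s) - e^(-13s))/s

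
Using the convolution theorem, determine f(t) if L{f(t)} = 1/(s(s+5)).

1/(s(s+5)) = (1/s)·(1/(s+5)) = L{1}·L{e^(-5t)}. By convolution, f(t) = 1*e^(-5t) = ∫₀ᵗ 1·e^(-5τ) dτ = (1 - e^(-5t))/5

Final answer: (1 - e^(-5t))/5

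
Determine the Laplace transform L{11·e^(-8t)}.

L{e^(at)} = 1/(s-a), so L{e^(-8t)} = 1/(s+8). Then L{11·e^(-8t)} = 11/(s+8)

Final answer: 11/(s+8)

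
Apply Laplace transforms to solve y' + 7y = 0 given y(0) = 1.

L{y'} + 7L{y} = 0. sY - 1 + 7Y = 0. Y(s+7) = 1. Y = 1/(s+7)

Final answer: y(t) = e^(-7t)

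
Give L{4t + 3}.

L{4t + 3} = 4·L{t} + 3·L{1} = 4/s² + 3/s

Final answer: 4/s² + 3/s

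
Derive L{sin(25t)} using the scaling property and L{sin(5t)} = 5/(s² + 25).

Using L{f(at)} = (1/a)F(s/a) with a=5: L{sin(25t)} = (1/5) · 5/((s/5)² + 25) = (1/5) · 5·25/(s² + 625) = 25/(s² + 625)

Final answer: 25/(s² + 625)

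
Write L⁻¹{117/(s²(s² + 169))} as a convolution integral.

117/(s²(s² + 169)) = (1/s²)·(117/(s² + 169)) = L{t}·L{9·sin(13t)}. So f(t) = t*(9·sin(13t)) = ∫₀ᵗ 9τ·sin(13(t-τ)) dτ

Final answer: ∫₀ᵗ 9τ·sin(13(t-τ)) dτ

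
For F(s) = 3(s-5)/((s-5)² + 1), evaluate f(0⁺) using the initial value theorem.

f(0⁺) = lim_{s→∞} sF(s) = lim_{s→∞} 3s(s-5)/((s-5)² + 1) = 3

Final answer: 3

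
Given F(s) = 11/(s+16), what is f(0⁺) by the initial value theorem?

f(0⁺) = lim_{s→∞} s·11/(s+16) = lim_{s→∞} 11s/(s+16) = 11

Final answer: 11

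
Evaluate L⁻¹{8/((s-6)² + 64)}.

Form: b/((s-a)² + b²) → e^(at)sin(bt). With a=6, b=8

Final answer: e^(6t)·sin(8t)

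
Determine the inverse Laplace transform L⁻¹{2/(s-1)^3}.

L⁻¹{n!/(s-a)^(n+1)} = t^n·e^(at) with n=2, a=1. So L⁻¹{2/(s-1)^3} = t^2·e^t

Final answer: t^2·e^t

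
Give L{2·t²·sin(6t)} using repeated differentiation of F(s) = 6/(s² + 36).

F(s) = 6/(s² + 36). F'(s) = -12s/(s² + 36)². F''(s) = -12(36 - 3s²)/(s² + 36)³ = (36s² - 432)/(s² + 36)³. So L{t²·sin(6t)} = (-1)² F''(s) = (36s² - 432)/(s² + 36)³. Then L{2·t²·sin(6t)} = 2·(36s² - 432)/(s² + 36)³ = (72s² - 864)/(s² + 36)³

Final answer: (72s² - 864)/(s² + 36)³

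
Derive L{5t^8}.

L{t^n} = n!/s^(n+1). So L{5t^8} = 5·8!/s^9 = 201600/s^9

Final answer: 201600/s^9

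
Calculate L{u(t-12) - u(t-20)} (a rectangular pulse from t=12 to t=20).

L{u(t-a)} = e^(-as)/s. L{u(t-12) - u(t-20)} = (e^(-12s) - e^(-20s))/s

Final answer: (e^(-12s) - e^(-20s))/s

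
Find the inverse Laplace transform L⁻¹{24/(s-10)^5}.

L⁻¹{n!/(s-a)^(n+1)} = t^n·e^(at), so L⁻¹{24/(s-10)^5} = t^4·e^(10t)

Final answer: t^4·e^(10t)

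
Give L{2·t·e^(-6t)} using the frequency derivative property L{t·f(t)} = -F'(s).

L{e^(-6t)} = 1/(s+6). By frequency derivative: L{t·e^(-6t)} = -d/ds[1/(s+6)] = -(-1)/(s+6)² = 1/(s+6)². Then L{2·t·e^(-6t)} = 2·1/(s+6)² = 2/(s+6)²

Final answer: 2/(s+6)²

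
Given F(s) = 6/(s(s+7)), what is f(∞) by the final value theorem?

f(∞) = lim_{s→0} s·6/(s(s+7)) = lim_{s→0} 6/(s+7) = 6/7 = 6/7

Final answer: 6/7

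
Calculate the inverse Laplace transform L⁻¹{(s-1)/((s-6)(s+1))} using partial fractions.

Using partial fractions, f(t) = (5e^(6t) + 2e^(-t))/7

Final answer: (5e^(6t) + 2e^(-t))/7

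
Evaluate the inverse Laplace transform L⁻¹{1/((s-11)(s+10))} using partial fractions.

Decompose: A/(s-11) + B/(s+10). A = 1/21, B = -1/21. f(t) = (e^(11t) - e^(-10t))/21

Final answer: (e^(11t) - e^(-10t))/21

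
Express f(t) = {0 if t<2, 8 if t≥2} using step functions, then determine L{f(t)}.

f(t) = 8·u(t-2). L{u(t-2)} = e^(-2s)/s, so L{f(t)} = 8·e^(-2s)/s

Final answer: 8·e^(-2s)/s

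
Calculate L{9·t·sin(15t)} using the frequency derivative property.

L{sin(15t)} = 15/(s² + 225). By L{t·f(t)} = -F'(s): -d/ds[15/(s² + 225)] = -(15)·(-2s)/(s² + 225)² = 30s/(s² + 225)². Then L{9·t·sin(15t)} = 9·30s/(s² + 225)² = 270s/(s² + 225)²

Final answer: 270s/(s² + 225)²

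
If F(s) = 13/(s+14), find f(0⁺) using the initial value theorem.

f(0⁺) = lim_{s→∞} s·13/(s+14) = lim_{s→∞} 13s/(s+14) = 13

Final answer: 13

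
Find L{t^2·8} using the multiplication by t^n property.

L{8} = 8/s. d^1/ds^1[1/s] = -1/s². d^2/ds^2[1/s] = 2/s^3. So L{t^2} = (-1)^{2}·2/s^3 = 2/s^3. Then L{t^2·8} = 8·2/s^3 = 16/s^3

Final answer: 16/s^3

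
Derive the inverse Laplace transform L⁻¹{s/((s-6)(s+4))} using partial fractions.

Using partial fractions, f(t) = (6e^(6t) + 4e^(-4t))/10

Final answer: (6e^(6t) + 4e^(-4t))/10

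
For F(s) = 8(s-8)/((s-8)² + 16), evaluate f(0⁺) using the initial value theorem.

f(0⁺) = lim_{s→∞} sF(s) = lim_{s→∞} 8s(s-8)/((s-8)² + 16) = 8

Final answer: 8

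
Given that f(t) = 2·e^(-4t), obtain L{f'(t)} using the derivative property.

f(0) = 2, F(s) = 2/(s+4). L{f'(t)} = s·F(s) - f(0) = 2s/(s+4) - 2 = (2s - 2(s+4))/(s+4) = -8/(s+4)

Final answer: -8/(s+4)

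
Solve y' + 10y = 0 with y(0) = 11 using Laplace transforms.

L{y'} + 10L{y} = 0. sY - 11 + 10Y = 0. Y(s+10) = 11. Y = 11/(s+10)

Final answer: y(t) = 11e^(-10t)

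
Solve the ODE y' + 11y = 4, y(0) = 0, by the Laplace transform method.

sY + 11Y = 4/s. Y = 4/(s(s+11)). Partial fractions: Y = 4/11/s - 4/11/(s+11)

Final answer: y(t) = 4/11(1 - e^(-11t))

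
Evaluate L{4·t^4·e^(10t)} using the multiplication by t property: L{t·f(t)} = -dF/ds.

Using L{t^n·e^(at)} = n!/(s-a)^(n+1), L{t^4·e^(10t)} = 24/(s-10)^5, so L{4·t^4·e^(10t)} = 4·24/(s-10)^5 = 96/(s-10)^5

Final answer: 96/(s-10)^5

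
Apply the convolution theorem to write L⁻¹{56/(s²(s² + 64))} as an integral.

56/(s²(s² + 64)) = (1/s²)·(56/(s² + 64)) = L{t}·L{7·sin(8t)}. So f(t) = t*(7·sin(8t)) = ∫₀ᵗ 7τ·sin(8(t-τ)) dτ

Final answer: ∫₀ᵗ 7τ·sin(8(t-τ)) dτ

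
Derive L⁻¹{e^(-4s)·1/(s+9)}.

L⁻¹{1/(s+9)} = e^(-9t). By the time shift theorem, L⁻¹{e^(-as)F(s)} = u(t-a)f(t-a) with a=4, so L⁻¹{e^(-4s)·1/(s+9)} = u(t-4)·e^(-9(t-4))

Final answer: u(t-4)·e^(-9(t-4))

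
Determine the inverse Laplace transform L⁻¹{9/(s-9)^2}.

L⁻¹{n!/(s-a)^(n+1)} = t^n·e^(at) with n=1, a=9. So L⁻¹{1/(s-9)^2} = t·e^(9t), and L⁻¹{9/(s-9)^2} = (9/1)·t·e^(9t) = 9·t·e^(9t)

Final answer: 9·t·e^(9t)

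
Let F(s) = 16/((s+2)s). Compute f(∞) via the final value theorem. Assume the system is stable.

f(∞) = lim_{s→0} sF(s) = lim_{s→0} 16/(s+2) = 8

Final answer: 8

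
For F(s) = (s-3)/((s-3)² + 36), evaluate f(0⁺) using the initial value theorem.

f(0⁺) = lim_{s→∞} sF(s) = lim_{s→∞} s(s-3)/((s-3)² + 36) = 1

Final answer: 1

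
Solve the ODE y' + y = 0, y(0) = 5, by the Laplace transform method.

L{y'} + L{y} = 0. sY - 5 + Y = 0. Y(s+1) = 5. Y = 5/(s+1)

Final answer: y(t) = 5e^(-t)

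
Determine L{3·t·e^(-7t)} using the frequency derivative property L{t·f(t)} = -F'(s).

L{e^(-7t)} = 1/(s+7). By frequency derivative: L{t·e^(-7t)} = -d/ds[1/(s+7)] = -(-1)/(s+7)² = 1/(s+7)². Then L{3·t·e^(-7t)} = 3·1/(s+7)² = 3/(s+7)²

Final answer: 3/(s+7)²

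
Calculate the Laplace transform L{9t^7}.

L{9t^7} = 9 · L{t^7} = 9 · 5040/s^8 = 45360/s^8

Final answer: 45360/s^8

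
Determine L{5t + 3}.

L{5t + 3} = 5·L{t} + 3·L{1} = 5/s² + 3/s

Final answer: 5/s² + 3/s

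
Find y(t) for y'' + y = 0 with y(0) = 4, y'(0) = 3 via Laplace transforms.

L{y''} + 1L{y} = 0. s²Y - 4s - 3 + Y = 0. Y(s² + 1) = 4s + 3. Y = (4s + 3)/(s² + 1). Inverting: y(t) = 4cos(t) + 3sin(t)

Final answer: y(t) = 4cos(t) + 3sin(t)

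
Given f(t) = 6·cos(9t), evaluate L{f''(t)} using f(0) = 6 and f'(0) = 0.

F(s) = 6s/(s² + 81). L{f''(t)} = s²F(s) - sf(0) - f'(0) = 6s³/(s² + 81) - 6s = (6s³ - 6s(s² + 81))/(s² + 81) = -486s/(s² + 81)

Final answer: -486s/(s² + 81)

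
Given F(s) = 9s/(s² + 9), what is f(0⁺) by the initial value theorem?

f(0⁺) = lim_{s→∞} s·9s/(s² + 9) = lim_{s→∞} 9s²/(s² + 9) = 9

Final answer: 9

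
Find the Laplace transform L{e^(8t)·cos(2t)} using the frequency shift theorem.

Frequency shift: L{e^(at)f(t)} = F(s-a). L{e^(8t)·cos(2t)} = (s-8)/((s-8)² + 4)

Final answer: (s-8)/((s-8)² + 4)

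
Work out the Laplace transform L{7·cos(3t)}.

L{cos(ωt)} = s/(s² + ω²), so L{cos(3t)} = s/(s² + 9). Then L{7·cos(3t)} = 7·s/(s² + 9) = 7s/(s² + 9)

Final answer: 7s/(s² + 9)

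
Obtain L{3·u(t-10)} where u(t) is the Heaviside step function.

L{u(t-a)} = e^(-as)/s. Here a=10, so L{u(t-10)} = e^(-10s)/s, and L{3·u(t-10)} = 3·e^(-10s)/s

Final answer: 3·e^(-10s)/s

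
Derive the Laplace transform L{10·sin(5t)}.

L{sin(ωt)} = ω/(s² + ω²), so L{sin(5t)} = 5/(s² + 25). Then L{10·sin(5t)} = 10·5/(s² + 25) = 50/(s² + 25)

Final answer: 50/(s² + 25)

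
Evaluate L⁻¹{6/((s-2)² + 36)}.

Form: b/((s-a)² + b²) → e^(at)sin(bt). With a=2, b=6

Final answer: e^(2t)·sin(6t)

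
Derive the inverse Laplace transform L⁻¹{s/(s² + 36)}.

L⁻¹{s/(s² + 36)} = cos(6t)

Final answer: cos(6t)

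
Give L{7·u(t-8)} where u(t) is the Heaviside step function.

L{u(t-a)} = e^(-as)/s. Here a=8, so L{u(t-8)} = e^(-8s)/s, and L{7·u(t-8)} = 7·e^(-8s)/s

Final answer: 7·e^(-8s)/s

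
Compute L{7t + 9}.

L{7t + 9} = 7·L{t} + 9·L{1} = 7/s² + 9/s

Final answer: 7/s² + 9/s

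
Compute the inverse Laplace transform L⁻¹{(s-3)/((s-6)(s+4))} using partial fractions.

Using partial fractions, f(t) = (3e^(6t) + 7e^(-4t))/10

Final answer: (3e^(6t) + 7e^(-4t))/10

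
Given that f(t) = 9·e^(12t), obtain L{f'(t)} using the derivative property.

f(0) = 9, F(s) = 9/(s-12). L{f'(t)} = s·F(s) - f(0) = 9s/(s-12) - 9 = (9s - 9(s-12))/(s-12) = 108/(s-12)

Final answer: 108/(s-12)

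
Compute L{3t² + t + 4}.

L{3t² + t + 4} = 3·2/s³ + 1/s² + 4/s = 6/s³ + 1/s² + 4/s

Final answer: 6/s³ + 1/s² + 4/s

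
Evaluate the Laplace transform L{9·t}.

L{t^n} = n!/s^(n+1), so L{t} = 1/s^2. Then L{9·t} = 9·1/s^2 = 9/s^2

Final answer: 9/s^2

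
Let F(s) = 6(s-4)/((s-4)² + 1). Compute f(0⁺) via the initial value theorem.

f(0⁺) = lim_{s→∞} sF(s) = lim_{s→∞} 6s(s-4)/((s-4)² + 1) = 6

Final answer: 6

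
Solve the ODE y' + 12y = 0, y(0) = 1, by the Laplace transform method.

L{y'} + 12L{y} = 0. sY - 1 + 12Y = 0. Y(s+12) = 1. Y = 1/(s+12)

Final answer: y(t) = e^(-12t)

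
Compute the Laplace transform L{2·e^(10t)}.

L{e^(at)} = 1/(s-a), so L{e^(10t)} = 1/(s-10). Then L{2·e^(10t)} = 2/(s-10)

Final answer: 2/(s-10)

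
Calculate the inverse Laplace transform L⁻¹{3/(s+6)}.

L⁻¹{1/(s-a)} = e^(at), so L⁻¹{1/(s+6)} = e^(-6t), and L⁻¹{3/(s+6)} = 3·e^(-6t)

Final answer: 3·e^(-6t)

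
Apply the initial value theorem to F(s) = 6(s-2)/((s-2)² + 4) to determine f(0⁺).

f(0⁺) = lim_{s→∞} sF(s) = lim_{s→∞} 6s(s-2)/((s-2)² + 4) = 6

Final answer: 6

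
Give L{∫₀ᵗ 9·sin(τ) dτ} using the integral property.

L{∫₀ᵗ f(τ)dτ} = F(s)/s with F(s) = 9/(s² + 1), so the result is (9/(s² + 1))/s = 9/(s(s² + 1))

Final answer: 9/(s(s² + 1))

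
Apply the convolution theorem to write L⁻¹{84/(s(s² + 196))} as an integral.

84/(s(s² + 196)) = (1/s)·(84/(s² + 196)) = L{1}·L{6·sin(14t)}. So f(t) = 1*(6·sin(14t)) = ∫₀ᵗ 6·sin(14τ) dτ

Final answer: ∫₀ᵗ 6·sin(14τ) dτ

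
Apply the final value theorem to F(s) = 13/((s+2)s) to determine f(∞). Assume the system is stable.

f(∞) = lim_{s→0} sF(s) = lim_{s→0} 13/(s+2) = 13/2

Final answer: 13/2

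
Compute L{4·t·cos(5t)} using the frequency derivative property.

L{cos(5t)} = s/(s² + 25). Derivative: d/ds[s/(s² + 25)] = [(s² + 25) - s·2s]/(s² + 25)² = (25 - s²)/(s² + 25)². So L{t·cos(5t)} = -F'(s) = (s² - 25)/(s² + 25)². Then L{4·t·cos(5t)} = 4·(s² - 25)/(s² + 25)²

Final answer: 4·(s² - 25)/(s² + 25)²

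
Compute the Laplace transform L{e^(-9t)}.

L{e^(at)} = 1/(s-a), so L{e^(-9t)} = 1/(s+9)

Final answer: 1/(s+9)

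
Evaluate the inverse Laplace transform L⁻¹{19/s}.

L⁻¹{c/s} = c, so L⁻¹{19/s} = 19

Final answer: 19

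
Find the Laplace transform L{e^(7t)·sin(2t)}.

L{e^(at)·sin(ωt)} = ω/((s-a)² + ω²), so L{e^(7t)·sin(2t)} = 2/((s-7)² + 4)

Final answer: 2/((s-7)² + 4)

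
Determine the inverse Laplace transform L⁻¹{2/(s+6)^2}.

L⁻¹{n!/(s-a)^(n+1)} = t^n·e^(at) with n=1, a=-6. So L⁻¹{1/(s+6)^2} = t·e^(-6t), and L⁻¹{2/(s+6)^2} = (2/1)·t·e^(-6t) = 2·t·e^(-6t)

Final answer: 2·t·e^(-6t)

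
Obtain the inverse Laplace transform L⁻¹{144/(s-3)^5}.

L⁻¹{n!/(s-a)^(n+1)} = t^n·e^(at) with n=4, a=3. So L⁻¹{24/(s-3)^5} = t^4·e^(3t), and L⁻¹{144/(s-3)^5} = (144/24)·t^4·e^(3t) = 6·t^4·e^(3t)

Final answer: 6·t^4·e^(3t)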